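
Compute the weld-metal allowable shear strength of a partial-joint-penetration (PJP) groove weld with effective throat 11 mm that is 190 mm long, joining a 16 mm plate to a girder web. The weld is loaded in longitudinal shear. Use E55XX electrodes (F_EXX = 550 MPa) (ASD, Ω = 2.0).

R_n/Ω ≈ 345 kN

Effective throat (given) t_e = 11 mm.
A_we = 11 × 190 = 2090 mm².
F_nw = 0.6 F_EXX = 330 MPa.
R_n/Ω = (330 × 2090) / 2.0 × 10⁻³ = 344.9 kN.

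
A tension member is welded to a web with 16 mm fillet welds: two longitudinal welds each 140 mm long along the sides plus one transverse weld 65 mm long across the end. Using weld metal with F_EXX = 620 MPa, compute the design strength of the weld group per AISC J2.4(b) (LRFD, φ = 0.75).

φR_n ≈ 1090 kN

t_e = 0.707 × 16 = 11.31 mm.
R_nwl = 0.6 × 620 × 11.31 × 280 × 10⁻³ = 1178 kN (longitudinal, 2 welds).
R_nwt = 0.6 × 620 × 11.31 × 65 × 10⁻³ = 273.5 kN (transverse, base value).
(i) R_nwl + R_nwt = 1452 kN; (ii) 0.85 R_nwl + 1.5 R_nwt = 1412 kN.
R_n = max = 1452 kN [governs: (i)]; φR_n = 1089 kN.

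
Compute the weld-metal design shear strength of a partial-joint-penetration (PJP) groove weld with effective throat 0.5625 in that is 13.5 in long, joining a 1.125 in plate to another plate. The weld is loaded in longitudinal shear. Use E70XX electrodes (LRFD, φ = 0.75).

φR_n ≈ 239 kips

E70XX → F_EXX = 70 ksi.
Effective throat (given) t_e = 0.5625 in.
A_we = 0.5625 × 13.5 = 7.594 in².
F_nw = 0.6 F_EXX = 42 ksi.
φR_n = 0.75 × 42 × 7.594 = 239.2 kips.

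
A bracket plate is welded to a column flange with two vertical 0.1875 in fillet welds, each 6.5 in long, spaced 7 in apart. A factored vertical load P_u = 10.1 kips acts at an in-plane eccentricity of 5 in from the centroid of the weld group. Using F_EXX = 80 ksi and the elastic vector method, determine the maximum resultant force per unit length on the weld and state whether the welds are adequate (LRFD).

Total weld length L_w = 13 in. Treat welds as unit-width lines.
Polar moment about centroid: J = 2[d³/12 + d(b/2)²] = 2[6.5³/12 + 6.5×3.5²] = 205 in³.
Direct shear f_v = P/L_w = 10.1 / 13 = 0.7769 kip/in (vertical).
Torsion M = P·e = 10.1 × 5 = 50.5 kip·in.
Critical point at (x, y) = (3.5, 3.25) from centroid. f_tx = M·y/J = 0.8005 kip/in; f_ty = M·x/J = 0.8621 kip/in.
Resultant f_max = √[f_tx² + (f_v + f_ty)²] = √[0.8005² + (0.7769 + 0.8621)²] = 1.824 kip/in.
Capacity per unit length: φr_n = 0.75 × 0.6 × 80 × (0.707 × 0.1875) = 4.772 kip/in.
1.824 ≤ 4.772 → adequate.

f_max ≈ 1.82 kip/in; adequate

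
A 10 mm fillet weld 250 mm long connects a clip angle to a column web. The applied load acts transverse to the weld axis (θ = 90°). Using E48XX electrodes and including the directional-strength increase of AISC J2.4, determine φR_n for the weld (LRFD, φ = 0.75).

E48XX → F_EXX = 480 MPa.
t_e = 0.707 × 10 = 7.07 mm; A_we = 7.07 × 250 = 1767 mm².
Directional factor: 1.0 + 0.5 sin^1.5(90°) = 1.5.
F_nw = 0.6 × 480 × 1.5 = 432 MPa.
φR_n = 0.75 × 432 × 1767 × 10⁻³ = 572.7 kN.

φR_n ≈ 573 kN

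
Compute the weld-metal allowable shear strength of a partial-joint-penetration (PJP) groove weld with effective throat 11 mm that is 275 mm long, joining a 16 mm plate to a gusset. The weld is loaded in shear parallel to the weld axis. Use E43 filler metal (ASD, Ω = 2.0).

E43XX → F_EXX = 430 MPa.
Effective throat (given) t_e = 11 mm.
A_we = 11 × 275 = 3025 mm².
F_nw = 0.6 F_EXX = 258 MPa.
R_n/Ω = (258 × 3025) / 2.0 × 10⁻³ = 390.2 kN.

R_n/Ω ≈ 390 kN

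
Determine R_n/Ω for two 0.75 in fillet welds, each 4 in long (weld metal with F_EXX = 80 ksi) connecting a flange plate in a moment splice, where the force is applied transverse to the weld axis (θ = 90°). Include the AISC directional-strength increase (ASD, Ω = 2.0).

R_n/Ω ≈ 153 kips

t_e = 0.707 × 0.75 = 0.5302 in; A_we = 0.5302 × 8 = 4.242 in².
Directional factor: 1.0 + 0.5 sin^1.5(90°) = 1.5.
F_nw = 0.6 × 80 × 1.5 = 72 ksi.
R_n/Ω = (72 × 4.242) / 2.0 = 152.7 kips.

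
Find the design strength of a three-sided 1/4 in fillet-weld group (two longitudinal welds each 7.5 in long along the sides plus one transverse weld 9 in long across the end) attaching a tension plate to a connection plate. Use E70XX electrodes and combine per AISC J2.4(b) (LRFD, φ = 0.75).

E70XX → F_EXX = 70 ksi.
t_e = 0.707 × 0.25 = 0.1767 in.
R_nwl = 0.6 × 70 × 0.1767 × 15 = 111.4 kip (longitudinal, 2 welds).
R_nwt = 0.6 × 70 × 0.1767 × 9 = 66.81 kip (transverse, base value).
(i) R_nwl + R_nwt = 178.2 kip; (ii) 0.85 R_nwl + 1.5 R_nwt = 194.9 kip.
R_n = max = 194.9 kip [governs: (ii)]; φR_n = 146.2 kip.

φR_n ≈ 146 kip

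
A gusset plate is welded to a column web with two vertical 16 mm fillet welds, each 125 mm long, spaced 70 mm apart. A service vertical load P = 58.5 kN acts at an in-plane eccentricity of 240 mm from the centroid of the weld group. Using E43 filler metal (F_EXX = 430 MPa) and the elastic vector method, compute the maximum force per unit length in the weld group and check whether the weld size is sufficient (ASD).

Total weld length L_w = 250 mm. Treat welds as unit-width lines.
Polar moment about centroid: J = 2[d³/12 + d(b/2)²] = 2[125³/12 + 125×35²] = 631800 mm³.
Direct shear f_v = P/L_w = 58.5×10³ / 250 = 234 N/mm (vertical).
Torsion M = P·e = 58.5×10³ × 240 = 14040000 N·mm.
Critical point at (x, y) = (35, 62.5) from centroid. f_tx = M·y/J = 1389 N/mm; f_ty = M·x/J = 777.8 N/mm.
Resultant f_max = √[f_tx² + (f_v + f_ty)²] = √[1389² + (234 + 777.8)²] = 1718 N/mm.
Capacity per unit length: r_n/Ω = (1/2.0) × 0.6 × 430 × (0.707 × 16) = 1459 N/mm.
1718 > 1459 → NOT adequate.

f_max ≈ 1720 N/mm; NOT adequate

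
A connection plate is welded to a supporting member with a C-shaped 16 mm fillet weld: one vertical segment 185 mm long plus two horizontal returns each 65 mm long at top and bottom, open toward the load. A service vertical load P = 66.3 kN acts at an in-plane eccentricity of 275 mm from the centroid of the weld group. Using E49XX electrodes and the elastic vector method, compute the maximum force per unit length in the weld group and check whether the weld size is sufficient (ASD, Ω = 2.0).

f_max ≈ 1210 N/mm; adequate

E49XX → F_EXX = 490 MPa.
Total weld length L_w = 315 mm. Treat welds as unit-width lines.
Centroid: x̄ = 2×65×32.5 / 315 = 13.41 mm from the vertical weld.
Polar moment about centroid: J = I_x + I_y = [185³/12 + 2×65×92.5²] + [185×13.41² + 2(65³/12 + 65×19.09²)] = 1766000 mm³.
Direct shear f_v = P/L_w = 66.3×10³ / 315 = 210.5 N/mm (vertical).
Torsion M = P·e = 66.3×10³ × 275 = 18232000 N·mm.
Critical point at (x, y) = (51.59, 92.5) from centroid. f_tx = M·y/J = 954.8 N/mm; f_ty = M·x/J = 532.5 N/mm.
Resultant f_max = √[f_tx² + (f_v + f_ty)²] = √[954.8² + (210.5 + 532.5)²] = 1210 N/mm.
Capacity per unit length: r_n/Ω = (1/2.0) × 0.6 × 490 × (0.707 × 16) = 1663 N/mm.
1210 ≤ 1663 → adequate.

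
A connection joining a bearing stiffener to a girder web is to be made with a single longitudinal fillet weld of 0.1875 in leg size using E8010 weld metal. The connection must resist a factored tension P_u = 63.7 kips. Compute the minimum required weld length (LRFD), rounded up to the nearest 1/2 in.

L = 13.5 in

E80XX → F_EXX = 80 ksi.
Throat t_e = 0.707 × 0.1875 = 0.1326 in.
φr_n = 0.75 × 0.6 × 80 × 0.1326 = 4.772 kips/in.
L_req = P_u / φr_n = 63.7 / 4.772 = 13.35 in total.
Round up → use L = 13.5 in.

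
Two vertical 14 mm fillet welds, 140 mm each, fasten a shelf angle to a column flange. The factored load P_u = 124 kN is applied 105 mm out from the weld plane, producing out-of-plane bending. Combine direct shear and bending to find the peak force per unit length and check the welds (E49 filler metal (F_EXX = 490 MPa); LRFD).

L_w = 2 × 140 = 280 mm; section modulus (unit throat) S = 2 × L²/6 = 6533 mm².
Direct shear f_v = P/L_w = 124×10³/280 = 442.9 N/mm.
Moment M = P × e = 124×10³ × 105 = 13020000 N·mm; bending f_b = M/S = 1993 N/mm.
f_max = √(f_v² + f_b²) = √(442.9² + 1993²) = 2041 N/mm.
φr_n = 0.75 × 0.6 × 490 × (0.707 × 14) = 2183 N/mm → adequate.

f_max ≈ 2040 N/mm; adequate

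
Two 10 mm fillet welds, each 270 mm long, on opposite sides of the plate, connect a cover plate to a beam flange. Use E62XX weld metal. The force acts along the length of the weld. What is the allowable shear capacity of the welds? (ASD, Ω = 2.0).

R_n/Ω ≈ 710 kN

E62XX → F_EXX = 620 MPa.
Effective throat t_e = 0.707 × 10 = 7.07 mm.
Total length L = 540 mm; A_we = 7.07 × 540 = 3818 mm².
F_nw = 0.6 F_EXX = 0.6 × 620 = 372 MPa.
R_n = 372 × 3818 × 10⁻³ = 1420 kN; R_n/Ω = 1420/2.0 = 710.1 kN.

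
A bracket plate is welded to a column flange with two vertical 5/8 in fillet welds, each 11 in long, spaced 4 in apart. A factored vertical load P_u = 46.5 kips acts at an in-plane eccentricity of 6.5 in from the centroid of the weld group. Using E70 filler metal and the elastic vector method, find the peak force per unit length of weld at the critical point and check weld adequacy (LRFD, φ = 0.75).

f_max ≈ 6.73 kip/in; adequate

E70XX → F_EXX = 70 ksi.
Total weld length L_w = 22 in. Treat welds as unit-width lines.
Polar moment about centroid: J = 2[d³/12 + d(b/2)²] = 2[11³/12 + 11×2²] = 309.8 in³.
Direct shear f_v = P/L_w = 46.5 / 22 = 2.114 kip/in (vertical).
Torsion M = P·e = 46.5 × 6.5 = 302.25 kip·in.
Critical point at (x, y) = (2, 5.5) from centroid. f_tx = M·y/J = 5.365 kip/in; f_ty = M·x/J = 1.951 kip/in.
Resultant f_max = √[f_tx² + (f_v + f_ty)²] = √[5.365² + (2.114 + 1.951)²] = 6.731 kip/in.
Capacity per unit length: φr_n = 0.75 × 0.6 × 70 × (0.707 × 0.625) = 13.92 kip/in.
6.731 ≤ 13.92 → adequate.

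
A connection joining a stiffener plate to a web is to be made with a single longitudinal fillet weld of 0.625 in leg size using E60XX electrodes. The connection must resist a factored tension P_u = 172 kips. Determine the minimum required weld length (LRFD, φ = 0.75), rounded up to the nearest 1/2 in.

L = 14.5 in

E60XX → F_EXX = 60 ksi.
Throat t_e = 0.707 × 0.625 = 0.4419 in.
φr_n = 0.75 × 0.6 × 60 × 0.4419 = 11.93 kips/in.
L_req = P_u / φr_n = 172 / 11.93 = 14.42 in total.
Round up → use L = 14.5 in.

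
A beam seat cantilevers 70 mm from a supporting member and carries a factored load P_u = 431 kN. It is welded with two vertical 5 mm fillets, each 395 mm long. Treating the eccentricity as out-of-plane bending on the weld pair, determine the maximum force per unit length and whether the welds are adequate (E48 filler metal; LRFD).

f_max ≈ 796 N/mm; NOT adequate

E48XX → F_EXX = 480 MPa.
L_w = 2 × 395 = 790 mm; section modulus (unit throat) S = 2 × L²/6 = 52010 mm².
Direct shear f_v = P/L_w = 431×10³/790 = 545.6 N/mm.
Moment M = P × e = 431×10³ × 70 = 30170000 N·mm; bending f_b = M/S = 580.1 N/mm.
f_max = √(f_v² + f_b²) = √(545.6² + 580.1²) = 796.3 N/mm.
φr_n = 0.75 × 0.6 × 480 × (0.707 × 5) = 763.6 N/mm → NOT adequate.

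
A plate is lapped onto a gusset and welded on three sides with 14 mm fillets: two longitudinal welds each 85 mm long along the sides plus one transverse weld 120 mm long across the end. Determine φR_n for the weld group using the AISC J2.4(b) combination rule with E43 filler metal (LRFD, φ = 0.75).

φR_n ≈ 622 kN

E43XX → F_EXX = 430 MPa.
t_e = 0.707 × 14 = 9.898 mm.
R_nwl = 0.6 × 430 × 9.898 × 170 × 10⁻³ = 434.1 kN (longitudinal, 2 welds).
R_nwt = 0.6 × 430 × 9.898 × 120 × 10⁻³ = 306.4 kN (transverse, base value).
(i) R_nwl + R_nwt = 740.6 kN; (ii) 0.85 R_nwl + 1.5 R_nwt = 828.7 kN.
R_n = max = 828.7 kN [governs: (ii)]; φR_n = 621.5 kN.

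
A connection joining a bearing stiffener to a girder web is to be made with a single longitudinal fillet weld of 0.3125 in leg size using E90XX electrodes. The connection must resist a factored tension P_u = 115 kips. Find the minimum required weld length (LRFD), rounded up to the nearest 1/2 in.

E90XX → F_EXX = 90 ksi.
Throat t_e = 0.707 × 0.3125 = 0.2209 in.
φr_n = 0.75 × 0.6 × 90 × 0.2209 = 8.948 kips/in.
L_req = P_u / φr_n = 115 / 8.948 = 12.85 in total.
Round up → use L = 13 in.

L = 13 in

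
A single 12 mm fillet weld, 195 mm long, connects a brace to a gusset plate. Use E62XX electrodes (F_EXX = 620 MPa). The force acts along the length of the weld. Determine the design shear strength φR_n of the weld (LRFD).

Effective throat t_e = 0.707 × 12 = 8.484 mm.
Total length L = 195 mm; A_we = 8.484 × 195 = 1654 mm².
F_nw = 0.6 F_EXX = 0.6 × 620 = 372 MPa.
φR_n = 0.75 × 372 × 1654 × 10⁻³ = 461.6 kN.

φR_n ≈ 462 kN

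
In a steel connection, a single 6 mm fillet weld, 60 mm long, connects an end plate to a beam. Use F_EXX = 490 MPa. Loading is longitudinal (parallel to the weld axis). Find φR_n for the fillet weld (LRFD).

Effective throat t_e = 0.707 × 6 = 4.242 mm.
Total length L = 60 mm; A_we = 4.242 × 60 = 254.5 mm².
F_nw = 0.6 F_EXX = 0.6 × 490 = 294 MPa.
φR_n = 0.75 × 294 × 254.5 × 10⁻³ = 56.12 kN.

φR_n ≈ 56.1 kN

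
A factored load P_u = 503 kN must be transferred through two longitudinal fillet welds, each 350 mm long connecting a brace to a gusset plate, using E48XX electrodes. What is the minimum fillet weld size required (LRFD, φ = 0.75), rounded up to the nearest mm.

w = 5 mm

E48XX → F_EXX = 480 MPa.
Total weld length L = 700 mm.
Required throat t_e = P_u / (φ × 0.6 F_EXX × L) = 503 / (0.75 × 0.6 × 480 × 700 × 10⁻³) = 3.327 mm.
Required leg w = t_e / 0.707 = 4.705 mm → use 5 mm.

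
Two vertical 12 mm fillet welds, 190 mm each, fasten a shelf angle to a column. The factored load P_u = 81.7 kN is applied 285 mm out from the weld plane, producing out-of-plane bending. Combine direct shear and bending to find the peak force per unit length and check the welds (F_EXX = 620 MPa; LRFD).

f_max ≈ 1950 N/mm; adequate

L_w = 2 × 190 = 380 mm; section modulus (unit throat) S = 2 × L²/6 = 12030 mm².
Direct shear f_v = P/L_w = 81.7×10³/380 = 215 N/mm.
Moment M = P × e = 81.7×10³ × 285 = 23284000 N·mm; bending f_b = M/S = 1935 N/mm.
f_max = √(f_v² + f_b²) = √(215² + 1935²) = 1947 N/mm.
φr_n = 0.75 × 0.6 × 620 × (0.707 × 12) = 2367 N/mm → adequate.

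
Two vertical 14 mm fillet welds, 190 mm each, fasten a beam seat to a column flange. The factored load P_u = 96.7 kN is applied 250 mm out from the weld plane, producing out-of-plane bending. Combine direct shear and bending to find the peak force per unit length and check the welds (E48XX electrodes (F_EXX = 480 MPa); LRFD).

f_max ≈ 2030 N/mm; adequate

L_w = 2 × 190 = 380 mm; section modulus (unit throat) S = 2 × L²/6 = 12030 mm².
Direct shear f_v = P/L_w = 96.7×10³/380 = 254.5 N/mm.
Moment M = P × e = 96.7×10³ × 250 = 24175000 N·mm; bending f_b = M/S = 2009 N/mm.
f_max = √(f_v² + f_b²) = √(254.5² + 2009²) = 2025 N/mm.
φr_n = 0.75 × 0.6 × 480 × (0.707 × 14) = 2138 N/mm → adequate.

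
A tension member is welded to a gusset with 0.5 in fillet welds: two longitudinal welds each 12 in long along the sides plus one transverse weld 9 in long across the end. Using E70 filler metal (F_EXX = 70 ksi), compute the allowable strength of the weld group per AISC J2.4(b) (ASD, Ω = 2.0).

R_n/Ω ≈ 252 kip

t_e = 0.707 × 0.5 = 0.3535 in.
R_nwl = 0.6 × 70 × 0.3535 × 24 = 356.3 kip (longitudinal, 2 welds).
R_nwt = 0.6 × 70 × 0.3535 × 9 = 133.6 kip (transverse, base value).
(i) R_nwl + R_nwt = 490 kip; (ii) 0.85 R_nwl + 1.5 R_nwt = 503.3 kip.
R_n = max = 503.3 kip [governs: (ii)]; R_n/Ω = 251.7 kip.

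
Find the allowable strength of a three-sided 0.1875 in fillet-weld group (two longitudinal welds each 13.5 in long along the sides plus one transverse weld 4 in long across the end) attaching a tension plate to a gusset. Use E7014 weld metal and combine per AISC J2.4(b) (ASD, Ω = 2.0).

E70XX → F_EXX = 70 ksi.
t_e = 0.707 × 0.1875 = 0.1326 in.
R_nwl = 0.6 × 70 × 0.1326 × 27 = 150.3 kips (longitudinal, 2 welds).
R_nwt = 0.6 × 70 × 0.1326 × 4 = 22.27 kips (transverse, base value).
(i) R_nwl + R_nwt = 172.6 kips; (ii) 0.85 R_nwl + 1.5 R_nwt = 161.2 kips.
R_n = max = 172.6 kips [governs: (i)]; R_n/Ω = 86.3 kips.

R_n/Ω ≈ 86.3 kips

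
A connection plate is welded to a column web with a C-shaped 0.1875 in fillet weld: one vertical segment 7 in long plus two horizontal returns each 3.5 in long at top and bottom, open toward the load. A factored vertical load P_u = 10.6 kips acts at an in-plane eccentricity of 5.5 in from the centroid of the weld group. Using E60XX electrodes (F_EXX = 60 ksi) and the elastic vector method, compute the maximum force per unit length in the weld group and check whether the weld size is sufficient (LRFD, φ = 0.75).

Total weld length L_w = 14 in. Treat welds as unit-width lines.
Centroid: x̄ = 2×3.5×1.75 / 14 = 0.875 in from the vertical weld.
Polar moment about centroid: J = I_x + I_y = [7³/12 + 2×3.5×3.5²] + [7×0.875² + 2(3.5³/12 + 3.5×0.875²)] = 132.2 in³.
Direct shear f_v = P/L_w = 10.6 / 14 = 0.7571 kip/in (vertical).
Torsion M = P·e = 10.6 × 5.5 = 58.3 kip·in.
Critical point at (x, y) = (2.625, 3.5) from centroid. f_tx = M·y/J = 1.544 kip/in; f_ty = M·x/J = 1.158 kip/in.
Resultant f_max = √[f_tx² + (f_v + f_ty)²] = √[1.544² + (0.7571 + 1.158)²] = 2.459 kip/in.
Capacity per unit length: φr_n = 0.75 × 0.6 × 60 × (0.707 × 0.1875) = 3.579 kip/in.
2.459 ≤ 3.579 → adequate.

f_max ≈ 2.46 kip/in; adequate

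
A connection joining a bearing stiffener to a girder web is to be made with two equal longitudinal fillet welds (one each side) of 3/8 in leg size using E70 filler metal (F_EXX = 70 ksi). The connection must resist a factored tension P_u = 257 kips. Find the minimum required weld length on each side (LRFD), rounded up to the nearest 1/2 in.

L = 15.5 in on each side

Throat t_e = 0.707 × 0.375 = 0.2651 in.
φr_n = 0.75 × 0.6 × 70 × 0.2651 = 8.351 kips/in.
L_req = P_u / φr_n = 257 / 8.351 = 30.77 in total.
Per side: 30.77 / 2 = 15.39 in.
Round up → use L = 15.5 in on each side.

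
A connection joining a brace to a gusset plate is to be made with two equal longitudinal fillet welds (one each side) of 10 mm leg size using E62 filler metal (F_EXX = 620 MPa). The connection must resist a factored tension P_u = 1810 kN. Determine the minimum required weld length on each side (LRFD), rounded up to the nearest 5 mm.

Throat t_e = 0.707 × 10 = 7.07 mm.
φr_n = 0.75 × 0.6 × 620 × 7.07 × 10⁻³ = 1.973 kN/mm.
L_req = P_u / φr_n = 1810 / 1.973 = 917.6 mm total.
Per side: 917.6 / 2 = 458.8 mm.
Round up → use L = 460 mm on each side.

L = 460 mm on each side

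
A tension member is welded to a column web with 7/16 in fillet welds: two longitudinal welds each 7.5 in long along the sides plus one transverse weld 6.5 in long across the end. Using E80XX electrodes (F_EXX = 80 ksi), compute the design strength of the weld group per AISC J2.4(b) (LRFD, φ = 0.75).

t_e = 0.707 × 0.4375 = 0.3093 in.
R_nwl = 0.6 × 80 × 0.3093 × 15 = 222.7 kips (longitudinal, 2 welds).
R_nwt = 0.6 × 80 × 0.3093 × 6.5 = 96.51 kips (transverse, base value).
(i) R_nwl + R_nwt = 319.2 kips; (ii) 0.85 R_nwl + 1.5 R_nwt = 334.1 kips.
R_n = max = 334.1 kips [governs: (ii)]; φR_n = 250.5 kips.

φR_n ≈ 251 kips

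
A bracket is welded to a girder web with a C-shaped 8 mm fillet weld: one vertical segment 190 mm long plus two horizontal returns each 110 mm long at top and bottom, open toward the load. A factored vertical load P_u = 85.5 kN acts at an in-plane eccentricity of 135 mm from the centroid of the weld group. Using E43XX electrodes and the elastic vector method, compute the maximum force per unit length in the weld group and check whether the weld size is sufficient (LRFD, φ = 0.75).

f_max ≈ 621 N/mm; adequate

E43XX → F_EXX = 430 MPa.
Total weld length L_w = 410 mm. Treat welds as unit-width lines.
Centroid: x̄ = 2×110×55 / 410 = 29.51 mm from the vertical weld.
Polar moment about centroid: J = I_x + I_y = [190³/12 + 2×110×95²] + [190×29.51² + 2(110³/12 + 110×25.49²)] = 3087000 mm³.
Direct shear f_v = P/L_w = 85.5×10³ / 410 = 208.5 N/mm (vertical).
Torsion M = P·e = 85.5×10³ × 135 = 11542000 N·mm.
Critical point at (x, y) = (80.49, 95) from centroid. f_tx = M·y/J = 355.2 N/mm; f_ty = M·x/J = 300.9 N/mm.
Resultant f_max = √[f_tx² + (f_v + f_ty)²] = √[355.2² + (208.5 + 300.9)²] = 621 N/mm.
Capacity per unit length: φr_n = 0.75 × 0.6 × 430 × (0.707 × 8) = 1094 N/mm.
621 ≤ 1094 → adequate.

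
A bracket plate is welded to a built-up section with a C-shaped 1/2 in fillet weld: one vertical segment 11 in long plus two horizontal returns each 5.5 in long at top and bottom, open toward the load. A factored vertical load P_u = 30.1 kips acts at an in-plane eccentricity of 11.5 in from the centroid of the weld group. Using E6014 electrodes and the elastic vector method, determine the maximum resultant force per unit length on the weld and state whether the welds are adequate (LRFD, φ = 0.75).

f_max ≈ 5.57 kip/in; adequate

E60XX → F_EXX = 60 ksi.
Total weld length L_w = 22 in. Treat welds as unit-width lines.
Centroid: x̄ = 2×5.5×2.75 / 22 = 1.375 in from the vertical weld.
Polar moment about centroid: J = I_x + I_y = [11³/12 + 2×5.5×5.5²] + [11×1.375² + 2(5.5³/12 + 5.5×1.375²)] = 513 in³.
Direct shear f_v = P/L_w = 30.1 / 22 = 1.368 kip/in (vertical).
Torsion M = P·e = 30.1 × 11.5 = 346.15 kip·in.
Critical point at (x, y) = (4.125, 5.5) from centroid. f_tx = M·y/J = 3.711 kip/in; f_ty = M·x/J = 2.783 kip/in.
Resultant f_max = √[f_tx² + (f_v + f_ty)²] = √[3.711² + (1.368 + 2.783)²] = 5.569 kip/in.
Capacity per unit length: φr_n = 0.75 × 0.6 × 60 × (0.707 × 0.5) = 9.544 kip/in.
5.569 ≤ 9.544 → adequate.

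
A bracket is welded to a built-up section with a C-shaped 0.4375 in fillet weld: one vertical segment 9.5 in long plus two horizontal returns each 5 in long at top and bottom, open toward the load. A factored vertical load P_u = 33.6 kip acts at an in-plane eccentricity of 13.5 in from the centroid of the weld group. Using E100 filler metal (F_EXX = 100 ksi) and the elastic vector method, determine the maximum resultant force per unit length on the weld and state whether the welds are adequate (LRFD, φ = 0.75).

Total weld length L_w = 19.5 in. Treat welds as unit-width lines.
Centroid: x̄ = 2×5×2.5 / 19.5 = 1.282 in from the vertical weld.
Polar moment about centroid: J = I_x + I_y = [9.5³/12 + 2×5×4.75²] + [9.5×1.282² + 2(5³/12 + 5×1.218²)] = 348.4 in³.
Direct shear f_v = P/L_w = 33.6 / 19.5 = 1.723 kip/in (vertical).
Torsion M = P·e = 33.6 × 13.5 = 453.6 kip·in.
Critical point at (x, y) = (3.718, 4.75) from centroid. f_tx = M·y/J = 6.185 kip/in; f_ty = M·x/J = 4.841 kip/in.
Resultant f_max = √[f_tx² + (f_v + f_ty)²] = √[6.185² + (1.723 + 4.841)²] = 9.019 kip/in.
Capacity per unit length: φr_n = 0.75 × 0.6 × 100 × (0.707 × 0.4375) = 13.92 kip/in.
9.019 ≤ 13.92 → adequate.

f_max ≈ 9.02 kip/in; adequate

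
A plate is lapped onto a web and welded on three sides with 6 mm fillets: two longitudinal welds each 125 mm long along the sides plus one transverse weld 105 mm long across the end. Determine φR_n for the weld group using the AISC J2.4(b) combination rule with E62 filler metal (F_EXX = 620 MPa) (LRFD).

t_e = 0.707 × 6 = 4.242 mm.
R_nwl = 0.6 × 620 × 4.242 × 250 × 10⁻³ = 394.5 kN (longitudinal, 2 welds).
R_nwt = 0.6 × 620 × 4.242 × 105 × 10⁻³ = 165.7 kN (transverse, base value).
(i) R_nwl + R_nwt = 560.2 kN; (ii) 0.85 R_nwl + 1.5 R_nwt = 583.9 kN.
R_n = max = 583.9 kN [governs: (ii)]; φR_n = 437.9 kN.

φR_n ≈ 438 kN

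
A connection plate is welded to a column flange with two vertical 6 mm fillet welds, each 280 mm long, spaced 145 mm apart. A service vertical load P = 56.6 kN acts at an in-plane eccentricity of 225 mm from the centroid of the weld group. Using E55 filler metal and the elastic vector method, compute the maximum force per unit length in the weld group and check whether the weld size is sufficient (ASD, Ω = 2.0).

E55XX → F_EXX = 550 MPa.
Total weld length L_w = 560 mm. Treat welds as unit-width lines.
Polar moment about centroid: J = 2[d³/12 + d(b/2)²] = 2[280³/12 + 280×72.5²] = 6602000 mm³.
Direct shear f_v = P/L_w = 56.6×10³ / 560 = 101.1 N/mm (vertical).
Torsion M = P·e = 56.6×10³ × 225 = 12735000 N·mm.
Critical point at (x, y) = (72.5, 140) from centroid. f_tx = M·y/J = 270 N/mm; f_ty = M·x/J = 139.8 N/mm.
Resultant f_max = √[f_tx² + (f_v + f_ty)²] = √[270² + (101.1 + 139.8)²] = 361.9 N/mm.
Capacity per unit length: r_n/Ω = (1/2.0) × 0.6 × 550 × (0.707 × 6) = 699.9 N/mm.
361.9 ≤ 699.9 → adequate.

f_max ≈ 362 N/mm; adequate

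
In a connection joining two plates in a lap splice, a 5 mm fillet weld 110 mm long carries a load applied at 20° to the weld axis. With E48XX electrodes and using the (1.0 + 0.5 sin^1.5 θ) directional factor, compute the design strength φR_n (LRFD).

E48XX → F_EXX = 480 MPa.
t_e = 0.707 × 5 = 3.535 mm; A_we = 3.535 × 110 = 388.8 mm².
Directional factor: 1.0 + 0.5 sin^1.5(20°) = 1.1.
F_nw = 0.6 × 480 × 1.1 = 316.8 MPa.
φR_n = 0.75 × 316.8 × 388.8 × 10⁻³ = 92.39 kN.

φR_n ≈ 92.4 kN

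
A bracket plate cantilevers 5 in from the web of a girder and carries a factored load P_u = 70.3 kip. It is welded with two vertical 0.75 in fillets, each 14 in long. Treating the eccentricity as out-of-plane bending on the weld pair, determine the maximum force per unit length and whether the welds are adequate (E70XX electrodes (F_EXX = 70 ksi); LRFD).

f_max ≈ 5.94 kip/in; adequate

L_w = 2 × 14 = 28 in; section modulus (unit throat) S = 2 × L²/6 = 65.33 in².
Direct shear f_v = P/L_w = 70.3/28 = 2.511 kip/in.
Moment M = P × e = 70.3 × 5 = 351.5 kip·in; bending f_b = M/S = 5.38 kip/in.
f_max = √(f_v² + f_b²) = √(2.511² + 5.38²) = 5.937 kip/in.
φr_n = 0.75 × 0.6 × 70 × (0.707 × 0.75) = 16.7 kip/in → adequate.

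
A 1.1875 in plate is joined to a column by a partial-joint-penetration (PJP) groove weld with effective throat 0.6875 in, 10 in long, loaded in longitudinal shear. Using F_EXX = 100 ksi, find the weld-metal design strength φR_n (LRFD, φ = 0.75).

Effective throat (given) t_e = 0.6875 in.
A_we = 0.6875 × 10 = 6.875 in².
F_nw = 0.6 F_EXX = 60 ksi.
φR_n = 0.75 × 60 × 6.875 = 309.4 kip.

φR_n ≈ 309 kip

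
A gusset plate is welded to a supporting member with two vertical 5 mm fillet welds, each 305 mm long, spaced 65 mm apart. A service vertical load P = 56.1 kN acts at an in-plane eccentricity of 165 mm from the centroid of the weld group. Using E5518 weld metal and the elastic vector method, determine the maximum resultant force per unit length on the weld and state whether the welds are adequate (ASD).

f_max ≈ 302 N/mm; adequate

E55XX → F_EXX = 550 MPa.
Total weld length L_w = 610 mm. Treat welds as unit-width lines.
Polar moment about centroid: J = 2[d³/12 + d(b/2)²] = 2[305³/12 + 305×32.5²] = 5373000 mm³.
Direct shear f_v = P/L_w = 56.1×10³ / 610 = 91.97 N/mm (vertical).
Torsion M = P·e = 56.1×10³ × 165 = 9256500 N·mm.
Critical point at (x, y) = (32.5, 152.5) from centroid. f_tx = M·y/J = 262.7 N/mm; f_ty = M·x/J = 55.99 N/mm.
Resultant f_max = √[f_tx² + (f_v + f_ty)²] = √[262.7² + (91.97 + 55.99)²] = 301.5 N/mm.
Capacity per unit length: r_n/Ω = (1/2.0) × 0.6 × 550 × (0.707 × 5) = 583.3 N/mm.
301.5 ≤ 583.3 → adequate.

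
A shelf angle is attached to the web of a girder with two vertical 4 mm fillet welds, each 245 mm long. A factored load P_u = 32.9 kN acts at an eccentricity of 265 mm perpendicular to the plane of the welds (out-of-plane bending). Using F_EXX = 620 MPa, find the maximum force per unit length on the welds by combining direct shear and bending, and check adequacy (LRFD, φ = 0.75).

L_w = 2 × 245 = 490 mm; section modulus (unit throat) S = 2 × L²/6 = 20010 mm².
Direct shear f_v = P/L_w = 32.9×10³/490 = 67.14 N/mm.
Moment M = P × e = 32.9×10³ × 265 = 8718500 N·mm; bending f_b = M/S = 435.7 N/mm.
f_max = √(f_v² + f_b²) = √(67.14² + 435.7²) = 440.9 N/mm.
φr_n = 0.75 × 0.6 × 620 × (0.707 × 4) = 789 N/mm → adequate.

f_max ≈ 441 N/mm; adequate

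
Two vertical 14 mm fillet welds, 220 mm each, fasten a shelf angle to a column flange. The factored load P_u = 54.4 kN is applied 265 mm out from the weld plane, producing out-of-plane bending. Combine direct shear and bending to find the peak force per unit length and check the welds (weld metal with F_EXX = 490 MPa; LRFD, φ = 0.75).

L_w = 2 × 220 = 440 mm; section modulus (unit throat) S = 2 × L²/6 = 16130 mm².
Direct shear f_v = P/L_w = 54.4×10³/440 = 123.6 N/mm.
Moment M = P × e = 54.4×10³ × 265 = 14416000 N·mm; bending f_b = M/S = 893.6 N/mm.
f_max = √(f_v² + f_b²) = √(123.6² + 893.6²) = 902.1 N/mm.
φr_n = 0.75 × 0.6 × 490 × (0.707 × 14) = 2183 N/mm → adequate.

f_max ≈ 902 N/mm; adequate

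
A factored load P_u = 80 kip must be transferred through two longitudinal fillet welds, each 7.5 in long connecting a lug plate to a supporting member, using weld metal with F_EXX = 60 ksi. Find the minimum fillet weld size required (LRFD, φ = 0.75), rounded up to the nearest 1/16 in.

w = 5/16 in

Total weld length L = 15 in.
Required throat t_e = P_u / (φ × 0.6 F_EXX × L) = 80 / (0.75 × 0.6 × 60 × 15) = 0.1975 in.
Required leg w = t_e / 0.707 = 0.2794 in → use 5/16 in.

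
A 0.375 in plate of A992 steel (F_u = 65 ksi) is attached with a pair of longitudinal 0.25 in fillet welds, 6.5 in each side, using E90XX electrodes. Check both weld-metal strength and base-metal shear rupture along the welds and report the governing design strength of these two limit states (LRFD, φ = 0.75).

E90XX → F_EXX = 90 ksi.
t_e = 0.707 × 0.25 = 0.1767 in; L = 13 in.
Weld metal: φR_n = 0.75 × 0.6 × 90 × 0.1767 × 13 = 93.06 kip.
Base metal (shear rupture): φR_n = 0.75 × 0.6 × 65 × 0.375 × 13 = 142.6 kip.
Governing: weld metal.

φR_n ≈ 93.1 kip (weld metal governs)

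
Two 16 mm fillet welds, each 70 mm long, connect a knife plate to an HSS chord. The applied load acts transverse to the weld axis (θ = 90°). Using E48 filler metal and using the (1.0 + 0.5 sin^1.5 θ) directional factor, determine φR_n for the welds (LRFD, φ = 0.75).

E48XX → F_EXX = 480 MPa.
t_e = 0.707 × 16 = 11.31 mm; A_we = 11.31 × 140 = 1584 mm².
Directional factor: 1.0 + 0.5 sin^1.5(90°) = 1.5.
F_nw = 0.6 × 480 × 1.5 = 432 MPa.
φR_n = 0.75 × 432 × 1584 × 10⁻³ = 513.1 kN.

φR_n ≈ 513 kN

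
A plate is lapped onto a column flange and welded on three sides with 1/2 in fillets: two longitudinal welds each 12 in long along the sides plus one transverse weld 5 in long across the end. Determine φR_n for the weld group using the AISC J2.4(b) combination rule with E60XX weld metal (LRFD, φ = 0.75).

E60XX → F_EXX = 60 ksi.
t_e = 0.707 × 0.5 = 0.3535 in.
R_nwl = 0.6 × 60 × 0.3535 × 24 = 305.4 kips (longitudinal, 2 welds).
R_nwt = 0.6 × 60 × 0.3535 × 5 = 63.63 kips (transverse, base value).
(i) R_nwl + R_nwt = 369.1 kips; (ii) 0.85 R_nwl + 1.5 R_nwt = 355.1 kips.
R_n = max = 369.1 kips [governs: (i)]; φR_n = 276.8 kips.

φR_n ≈ 277 kips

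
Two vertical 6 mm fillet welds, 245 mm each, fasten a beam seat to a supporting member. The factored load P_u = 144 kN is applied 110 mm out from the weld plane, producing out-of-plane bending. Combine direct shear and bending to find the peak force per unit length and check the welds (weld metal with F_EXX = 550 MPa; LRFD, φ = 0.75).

L_w = 2 × 245 = 490 mm; section modulus (unit throat) S = 2 × L²/6 = 20010 mm².
Direct shear f_v = P/L_w = 144×10³/490 = 293.9 N/mm.
Moment M = P × e = 144×10³ × 110 = 15840000 N·mm; bending f_b = M/S = 791.7 N/mm.
f_max = √(f_v² + f_b²) = √(293.9² + 791.7²) = 844.5 N/mm.
φr_n = 0.75 × 0.6 × 550 × (0.707 × 6) = 1050 N/mm → adequate.

f_max ≈ 844 N/mm; adequate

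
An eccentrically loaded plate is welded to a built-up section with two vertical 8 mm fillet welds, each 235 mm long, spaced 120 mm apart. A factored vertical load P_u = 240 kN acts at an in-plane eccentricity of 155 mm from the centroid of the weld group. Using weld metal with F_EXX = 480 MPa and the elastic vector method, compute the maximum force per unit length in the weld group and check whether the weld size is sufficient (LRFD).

Total weld length L_w = 470 mm. Treat welds as unit-width lines.
Polar moment about centroid: J = 2[d³/12 + d(b/2)²] = 2[235³/12 + 235×60²] = 3855000 mm³.
Direct shear f_v = P/L_w = 240×10³ / 470 = 510.6 N/mm (vertical).
Torsion M = P·e = 240×10³ × 155 = 37200000 N·mm.
Critical point at (x, y) = (60, 117.5) from centroid. f_tx = M·y/J = 1134 N/mm; f_ty = M·x/J = 579 N/mm.
Resultant f_max = √[f_tx² + (f_v + f_ty)²] = √[1134² + (510.6 + 579)²] = 1573 N/mm.
Capacity per unit length: φr_n = 0.75 × 0.6 × 480 × (0.707 × 8) = 1222 N/mm.
1573 > 1222 → NOT adequate.

f_max ≈ 1570 N/mm; NOT adequate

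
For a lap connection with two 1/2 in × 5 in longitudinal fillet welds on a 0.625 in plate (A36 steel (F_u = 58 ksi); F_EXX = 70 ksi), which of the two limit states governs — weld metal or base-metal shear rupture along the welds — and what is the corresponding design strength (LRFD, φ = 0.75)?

φR_n ≈ 111 kips (weld metal governs)

t_e = 0.707 × 0.5 = 0.3535 in; L = 10 in.
Weld metal: φR_n = 0.75 × 0.6 × 70 × 0.3535 × 10 = 111.4 kips.
Base metal (shear rupture): φR_n = 0.75 × 0.6 × 58 × 0.625 × 10 = 163.1 kips.
Governing: weld metal.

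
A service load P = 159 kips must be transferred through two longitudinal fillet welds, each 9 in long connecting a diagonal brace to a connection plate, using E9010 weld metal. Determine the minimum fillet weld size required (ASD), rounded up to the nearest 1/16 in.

w = 1/2 in

E90XX → F_EXX = 90 ksi.
Total weld length L = 18 in.
Required throat t_e = P × Ω / (0.6 F_EXX × L) = 159 × 2.0 / (0.6 × 90 × 18) = 0.3272 in.
Required leg w = t_e / 0.707 = 0.4627 in → use 1/2 in.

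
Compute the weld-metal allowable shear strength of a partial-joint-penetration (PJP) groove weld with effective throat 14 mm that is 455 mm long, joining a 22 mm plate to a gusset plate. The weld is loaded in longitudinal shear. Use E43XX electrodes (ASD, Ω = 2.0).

E43XX → F_EXX = 430 MPa.
Effective throat (given) t_e = 14 mm.
A_we = 14 × 455 = 6370 mm².
F_nw = 0.6 F_EXX = 258 MPa.
R_n/Ω = (258 × 6370) / 2.0 × 10⁻³ = 821.7 kN.

R_n/Ω ≈ 822 kN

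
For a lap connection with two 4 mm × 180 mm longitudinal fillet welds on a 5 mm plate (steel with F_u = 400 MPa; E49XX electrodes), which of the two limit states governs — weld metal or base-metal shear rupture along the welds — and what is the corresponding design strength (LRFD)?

φR_n ≈ 224 kN (weld metal governs)

E49XX → F_EXX = 490 MPa.
t_e = 0.707 × 4 = 2.828 mm; L = 360 mm.
Weld metal: φR_n = 0.75 × 0.6 × 490 × 2.828 × 360 × 10⁻³ = 224.5 kN.
Base metal (shear rupture): φR_n = 0.75 × 0.6 × 400 × 5 × 360 × 10⁻³ = 324 kN.
Governing: weld metal.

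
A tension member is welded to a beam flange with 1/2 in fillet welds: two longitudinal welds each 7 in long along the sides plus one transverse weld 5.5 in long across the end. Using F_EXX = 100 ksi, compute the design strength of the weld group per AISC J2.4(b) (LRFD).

φR_n ≈ 321 kip

t_e = 0.707 × 0.5 = 0.3535 in.
R_nwl = 0.6 × 100 × 0.3535 × 14 = 296.9 kip (longitudinal, 2 welds).
R_nwt = 0.6 × 100 × 0.3535 × 5.5 = 116.7 kip (transverse, base value).
(i) R_nwl + R_nwt = 413.6 kip; (ii) 0.85 R_nwl + 1.5 R_nwt = 427.4 kip.
R_n = max = 427.4 kip [governs: (ii)]; φR_n = 320.5 kip.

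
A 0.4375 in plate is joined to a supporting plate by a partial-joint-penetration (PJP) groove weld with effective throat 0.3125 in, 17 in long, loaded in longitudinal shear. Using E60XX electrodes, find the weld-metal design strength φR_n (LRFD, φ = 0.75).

φR_n ≈ 143 kip

E60XX → F_EXX = 60 ksi.
Effective throat (given) t_e = 0.3125 in.
A_we = 0.3125 × 17 = 5.312 in².
F_nw = 0.6 F_EXX = 36 ksi.
φR_n = 0.75 × 36 × 5.312 = 143.4 kip.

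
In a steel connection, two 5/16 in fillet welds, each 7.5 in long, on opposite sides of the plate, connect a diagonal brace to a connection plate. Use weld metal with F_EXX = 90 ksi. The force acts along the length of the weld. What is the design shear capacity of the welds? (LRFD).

φR_n ≈ 134 kips

Effective throat t_e = 0.707 × 0.3125 = 0.2209 in.
Total length L = 15 in; A_we = 0.2209 × 15 = 3.314 in².
F_nw = 0.6 F_EXX = 0.6 × 90 = 54 ksi.
φR_n = 0.75 × 54 × 3.314 = 134.2 kips.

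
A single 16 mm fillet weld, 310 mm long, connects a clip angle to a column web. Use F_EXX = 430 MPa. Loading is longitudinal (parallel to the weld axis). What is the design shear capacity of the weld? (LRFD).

Effective throat t_e = 0.707 × 16 = 11.31 mm.
Total length L = 310 mm; A_we = 11.31 × 310 = 3507 mm².
F_nw = 0.6 F_EXX = 0.6 × 430 = 258 MPa.
φR_n = 0.75 × 258 × 3507 × 10⁻³ = 678.6 kN.

φR_n ≈ 679 kN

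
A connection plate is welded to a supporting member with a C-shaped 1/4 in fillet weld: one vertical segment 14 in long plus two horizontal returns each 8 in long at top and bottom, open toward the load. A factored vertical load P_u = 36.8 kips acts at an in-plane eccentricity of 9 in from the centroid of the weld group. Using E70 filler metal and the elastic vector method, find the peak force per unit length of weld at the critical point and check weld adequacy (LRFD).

E70XX → F_EXX = 70 ksi.
Total weld length L_w = 30 in. Treat welds as unit-width lines.
Centroid: x̄ = 2×8×4 / 30 = 2.133 in from the vertical weld.
Polar moment about centroid: J = I_x + I_y = [14³/12 + 2×8×7²] + [14×2.133² + 2(8³/12 + 8×1.867²)] = 1217 in³.
Direct shear f_v = P/L_w = 36.8 / 30 = 1.227 kip/in (vertical).
Torsion M = P·e = 36.8 × 9 = 331.2 kip·in.
Critical point at (x, y) = (5.867, 7) from centroid. f_tx = M·y/J = 1.904 kip/in; f_ty = M·x/J = 1.596 kip/in.
Resultant f_max = √[f_tx² + (f_v + f_ty)²] = √[1.904² + (1.227 + 1.596)²] = 3.405 kip/in.
Capacity per unit length: φr_n = 0.75 × 0.6 × 70 × (0.707 × 0.25) = 5.568 kip/in.
3.405 ≤ 5.568 → adequate.

f_max ≈ 3.4 kip/in; adequate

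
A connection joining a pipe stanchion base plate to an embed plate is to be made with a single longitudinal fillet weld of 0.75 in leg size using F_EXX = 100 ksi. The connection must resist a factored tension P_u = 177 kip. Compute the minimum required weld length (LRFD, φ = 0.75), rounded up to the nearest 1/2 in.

L = 7.5 in

Throat t_e = 0.707 × 0.75 = 0.5302 in.
φr_n = 0.75 × 0.6 × 100 × 0.5302 = 23.86 kip/in.
L_req = P_u / φr_n = 177 / 23.86 = 7.418 in total.
Round up → use L = 7.5 in.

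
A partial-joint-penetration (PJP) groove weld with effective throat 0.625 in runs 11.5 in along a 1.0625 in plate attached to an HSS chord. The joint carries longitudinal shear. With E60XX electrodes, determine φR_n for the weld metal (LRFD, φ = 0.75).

E60XX → F_EXX = 60 ksi.
Effective throat (given) t_e = 0.625 in.
A_we = 0.625 × 11.5 = 7.188 in².
F_nw = 0.6 F_EXX = 36 ksi.
φR_n = 0.75 × 36 × 7.188 = 194.1 kip.

φR_n ≈ 194 kip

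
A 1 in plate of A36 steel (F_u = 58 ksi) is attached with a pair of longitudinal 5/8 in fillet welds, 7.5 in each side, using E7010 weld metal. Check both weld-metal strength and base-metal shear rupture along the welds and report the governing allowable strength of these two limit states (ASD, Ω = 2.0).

E70XX → F_EXX = 70 ksi.
t_e = 0.707 × 0.625 = 0.4419 in; L = 15 in.
Weld metal: R_n/Ω = (1/2.0) × 0.6 × 70 × 0.4419 × 15 = 139.2 kips.
Base metal (shear rupture): R_n/Ω = (1/2.0) × 0.6 × 58 × 1 × 15 = 261 kips.
Governing: weld metal.

R_n/Ω ≈ 139 kips (weld metal governs)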